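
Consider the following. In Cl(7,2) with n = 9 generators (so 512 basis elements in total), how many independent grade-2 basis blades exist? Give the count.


Number of grade-k basis blades in Cl(p,q) with n = p + q is C(n, k).
n = 7 + 2 = 9
C(9, 2) = 9! / (2! * 7!)
= 362880 / (2 * 5040)
= 36


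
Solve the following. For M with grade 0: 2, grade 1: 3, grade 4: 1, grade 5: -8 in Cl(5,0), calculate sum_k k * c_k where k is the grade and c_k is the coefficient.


Grade-weighted sum = sum of grade_k * coefficient_k
0*2 = 0
1*3 = 3
4*1 = 4
5*(-8) = -40
Total = 0 + 3 + 4 + (-40) = -33


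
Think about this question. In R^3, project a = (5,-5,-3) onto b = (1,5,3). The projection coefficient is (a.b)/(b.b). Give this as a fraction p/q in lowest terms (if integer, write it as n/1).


Projection coefficient = (a . b) / (b . b)
a . b = 5*1 + (-5)*5 + (-3)*3
= 5 + (-25) + (-9) = -29
b . b = 1^2 + 5^2 + 3^2
= 1 + 25 + 9 = 35
Coefficient = -29/35
In lowest terms: -29/35


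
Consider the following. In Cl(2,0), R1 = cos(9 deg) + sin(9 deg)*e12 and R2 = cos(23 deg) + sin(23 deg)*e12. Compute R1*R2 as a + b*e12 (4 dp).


Same-plane rotors commute and their half-angles add:
R1*R2 = cos(a1 + a2) + sin(a1 + a2)*e12.
a1 + a2 = 9 + 23 = 32 deg
cos(32 deg) = 0.8480
sin(32 deg) = 0.5299
R1*R2 = 0.8480 + 0.5299*e12


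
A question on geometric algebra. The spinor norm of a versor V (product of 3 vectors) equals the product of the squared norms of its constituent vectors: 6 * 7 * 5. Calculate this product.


Spinor norm N(V) = |v1|^2 * |v2|^2 * ... * |v3|^2
= 6 * 7 * 5
Running product: 6, 42, 210
N(V) = 210


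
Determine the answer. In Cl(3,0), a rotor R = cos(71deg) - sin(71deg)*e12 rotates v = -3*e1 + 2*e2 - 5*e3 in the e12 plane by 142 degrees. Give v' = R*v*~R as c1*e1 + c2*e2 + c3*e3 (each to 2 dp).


Rotor R = cos(71deg) - sin(71deg)*e12
Rotation angle theta = 2 * 71 = 142 degrees in the e12 plane (e1 -> e2).
The component perpendicular to the plane (e3) is invariant: v'_3 = v3 = -5.00
cos(142deg) = -0.7880, sin(142deg) = 0.6157
v'_1 = v1*cos(theta) - v2*sin(theta) = -3*(-0.7880) - 2*0.6157 = 1.13
v'_2 = v1*sin(theta) + v2*cos(theta) = -3*0.6157 + 2*(-0.7880) = -3.42
v' = 1.13*e1 - 3.42*e2 - 5.00*e3


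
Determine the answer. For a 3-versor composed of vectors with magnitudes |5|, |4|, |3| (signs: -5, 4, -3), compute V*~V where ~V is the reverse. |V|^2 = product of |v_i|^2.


Each vector v_i has |v_i|^2 = s_i^2
Squared scales: (-5)^2 = 25, 4^2 = 16, (-3)^2 = 9
|V|^2 = 25 * 16 * 9
= 3600


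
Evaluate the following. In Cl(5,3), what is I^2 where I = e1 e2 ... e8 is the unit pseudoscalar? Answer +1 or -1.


The pseudoscalar I = e1...e_n (product of all n generators) of Cl(p,q) satisfies I^2 = (-1)^(q + n(n-1)/2).
p = 5, q = 3, n = p + q = 8
n(n-1)/2 = 8 * 7 / 2 = 28
Exponent = q + n(n-1)/2 = 3 + 28 = 31
I^2 = (-1)^31 = -1


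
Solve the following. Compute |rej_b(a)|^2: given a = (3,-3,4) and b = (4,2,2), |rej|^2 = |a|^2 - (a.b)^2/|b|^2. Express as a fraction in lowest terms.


|a|^2 = 3^2 + (-3)^2 + 4^2 = 34
|b|^2 = 4^2 + 2^2 + 2^2 = 24
a . b = 3*4 + (-3)*2 + 4*2 = 14
(a.b)^2 = 14^2 = 196
|rej|^2 = 34 - 196/24
= (816 - 196)/24
= 620/24
In lowest terms: 155/6


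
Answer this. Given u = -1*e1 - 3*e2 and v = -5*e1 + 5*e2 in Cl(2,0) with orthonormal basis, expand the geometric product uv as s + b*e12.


Expand: (-1*e1 - 3*e2)(-5*e1 + 5*e2)
= (-1)*(-5)*e1e1 + (-1)*5*e1e2 + (-3)*(-5)*e2e1 + (-3)*5*e2e2
Using e1^2 = e2^2 = 1, e2e1 = -e1e2:
Scalar part s = (-1)*(-5) + (-3)*5 = 5 + (-15) = -10
Bivector part b = (-1)*5 - (-3)*(-5) = -5 - 15 = -20
uv = -10 - 20*e12


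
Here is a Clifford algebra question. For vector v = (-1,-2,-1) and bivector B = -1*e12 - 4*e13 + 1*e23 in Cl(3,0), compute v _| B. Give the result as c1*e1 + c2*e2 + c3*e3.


Left contraction v _| B = <vB>_1 (grade-1 part of the geometric product vB).
Using e1_|e12 = e2, e2_|e12 = -e1, e1_|e13 = e3, e3_|e13 = -e1, e2_|e23 = e3, e3_|e23 = -e2:
e1 coeff: -v2*b12 - v3*b13 = -(-2)*(-1) - (-1)*(-4) = -6
e2 coeff: v1*b12 - v3*b23 = (-1)*(-1) - (-1)*(1) = 2
e3 coeff: v1*b13 + v2*b23 = (-1)*(-4) + (-2)*(1) = 2
v _| B = -6*e1 + 2*e2 + 2*e3


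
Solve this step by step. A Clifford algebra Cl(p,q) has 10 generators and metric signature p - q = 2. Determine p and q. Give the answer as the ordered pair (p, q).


We need p + q = 10 and p - q = 2.
Adding: 2p = 10 + 2 = 12, so p = 6.
Then q = 10 - 6 = 4.
(p, q) = (6, 4)


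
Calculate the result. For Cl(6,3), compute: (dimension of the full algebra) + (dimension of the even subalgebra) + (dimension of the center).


n = 6 + 3 = 9
Total dim = 2^9 = 512
Even subalgebra dim = 2^8 = 256
n is odd, so center dim = 2
Sum = 512 + 256 + 2 = 770


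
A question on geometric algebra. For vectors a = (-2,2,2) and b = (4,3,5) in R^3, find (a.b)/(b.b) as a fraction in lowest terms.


Projection coefficient = (a . b) / (b . b)
a . b = (-2)*4 + 2*3 + 2*5
= -8 + 6 + 10 = 8
b . b = 4^2 + 3^2 + 5^2
= 16 + 9 + 25 = 50
Coefficient = 8/50
In lowest terms: 4/25


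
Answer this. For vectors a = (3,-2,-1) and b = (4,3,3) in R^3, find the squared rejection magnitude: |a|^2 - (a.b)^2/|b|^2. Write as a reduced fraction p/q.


|a|^2 = 3^2 + (-2)^2 + (-1)^2 = 14
|b|^2 = 4^2 + 3^2 + 3^2 = 34
a . b = 3*4 + (-2)*3 + (-1)*3 = 3
(a.b)^2 = 3^2 = 9
|rej|^2 = 14 - 9/34
= (476 - 9)/34
= 467/34
In lowest terms: 467/34


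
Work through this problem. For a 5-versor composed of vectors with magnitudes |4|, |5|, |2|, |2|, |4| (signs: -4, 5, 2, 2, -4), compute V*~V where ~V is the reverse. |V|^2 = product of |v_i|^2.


Each vector v_i has |v_i|^2 = s_i^2
Squared scales: (-4)^2 = 16, 5^2 = 25, 2^2 = 4, 2^2 = 4, (-4)^2 = 16
|V|^2 = 16 * 25 * 4 * 4 * 16
= 102400


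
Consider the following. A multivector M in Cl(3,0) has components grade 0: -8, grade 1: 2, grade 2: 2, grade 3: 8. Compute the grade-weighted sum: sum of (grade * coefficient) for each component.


Grade-weighted sum = sum of grade_k * coefficient_k
0*(-8) = 0
1*2 = 2
2*2 = 4
3*8 = 24
Total = 0 + 2 + 4 + 24 = 30


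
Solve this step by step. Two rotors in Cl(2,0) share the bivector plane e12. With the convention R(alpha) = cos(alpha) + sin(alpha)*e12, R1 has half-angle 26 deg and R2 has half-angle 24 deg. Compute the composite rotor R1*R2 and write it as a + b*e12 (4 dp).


Same-plane rotors commute and their half-angles add:
R1*R2 = cos(a1 + a2) + sin(a1 + a2)*e12.
a1 + a2 = 26 + 24 = 50 deg
cos(50 deg) = 0.6428
sin(50 deg) = 0.7660
R1*R2 = 0.6428 + 0.7660*e12


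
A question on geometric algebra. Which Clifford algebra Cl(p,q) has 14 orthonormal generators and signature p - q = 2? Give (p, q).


We need p + q = 14 and p - q = 2.
Adding: 2p = 14 + 2 = 16, so p = 8.
Then q = 14 - 8 = 6.
(p, q) = (8, 6)


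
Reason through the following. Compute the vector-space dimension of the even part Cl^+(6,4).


Even subalgebra dimension = 2^(n-1)
n = 6 + 4 = 10
2^(10 - 1) = 2^9 = 512
Verification: sum of C(10,k) for even k = 1 + 45 + 210 + 210 + 45 + 1 = 512
Result = 512


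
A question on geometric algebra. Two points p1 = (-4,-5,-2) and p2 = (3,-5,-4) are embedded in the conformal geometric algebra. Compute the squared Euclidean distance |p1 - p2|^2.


p1 - p2 = (-7, 0, 2)
|p1 - p2|^2 = (-7)^2 + 0^2 + 2^2
= 49 + 0 + 4
= 53


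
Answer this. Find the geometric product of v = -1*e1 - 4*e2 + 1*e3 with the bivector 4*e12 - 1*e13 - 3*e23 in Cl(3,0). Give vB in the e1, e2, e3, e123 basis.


vB has grade-1 (vector) and grade-3 (trivector) parts: vB = (v _| B) + (v ^ B).
Vector part <vB>_1:
  e1: -v2*b12 - v3*b13 = -(-4)*(4) - (1)*(-1) = 17
  e2: v1*b12 - v3*b23 = (-1)*(4) - (1)*(-3) = -1
  e3: v1*b13 + v2*b23 = (-1)*(-1) + (-4)*(-3) = 13
Trivector part <vB>_3:
  e123: v1*b23 - v2*b13 + v3*b12 = (-1)*(-3) - (-4)*(-1) + (1)*(4) = 3
vB = 17*e1 - 1*e2 + 13*e3 + 3*e123


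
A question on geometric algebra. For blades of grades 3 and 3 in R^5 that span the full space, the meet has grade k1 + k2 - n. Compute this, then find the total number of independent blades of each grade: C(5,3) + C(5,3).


Meet grade = grade(A) + grade(B) - n
= 3 + 3 - 5 = 1
C(5,3) = 10
C(5,3) = 10
dim_A + dim_B = 10 + 10 = 20


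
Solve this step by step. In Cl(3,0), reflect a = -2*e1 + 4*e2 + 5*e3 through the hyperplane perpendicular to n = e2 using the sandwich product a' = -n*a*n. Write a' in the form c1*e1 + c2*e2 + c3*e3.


Reflection formula: a' = -n*a*n, with n = e2 (unit vector, n^2 = 1).
For reflection through hyperplane perp to e2:
The component along e2 flips sign, others stay.
a = (-2, 4, 5)
a' = (-2, -4, 5)
a' = -2*e1 - 4*e2 + 5*e3


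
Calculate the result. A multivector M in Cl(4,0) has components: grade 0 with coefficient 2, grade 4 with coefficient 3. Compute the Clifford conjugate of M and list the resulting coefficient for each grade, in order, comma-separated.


Clifford conjugate sign for grade k: (-1)^(k(k+1)/2)
Grade 0: (-1)^(0*1/2) = (-1)^0 = 1, coeff 2 -> 2
Grade 4: (-1)^(4*5/2) = (-1)^10 = 1, coeff 3 -> 3
Conjugated coefficients: 2, 3


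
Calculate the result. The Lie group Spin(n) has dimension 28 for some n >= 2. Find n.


dim Spin(n) = dim so(n) = n(n-1)/2.
Solve n(n-1)/2 = 28, i.e. n^2 - n - 56 = 0.
Discriminant = 1 + 8*28 = 225
n = (1 + sqrt(225))/2 = (1 + 15)/2 = 8


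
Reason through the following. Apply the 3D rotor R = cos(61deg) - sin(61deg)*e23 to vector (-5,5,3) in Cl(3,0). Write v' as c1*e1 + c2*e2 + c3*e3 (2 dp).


Rotor R = cos(61deg) - sin(61deg)*e23
Rotation angle theta = 2 * 61 = 122 degrees in the e23 plane (e2 -> e3).
The component perpendicular to the plane (e1) is invariant: v'_1 = v1 = -5.00
cos(122deg) = -0.5299, sin(122deg) = 0.8480
v'_2 = v2*cos(theta) - v3*sin(theta) = 5*(-0.5299) - 3*0.8480 = -5.19
v'_3 = v2*sin(theta) + v3*cos(theta) = 5*0.8480 + 3*(-0.5299) = 2.65
v' = -5.00*e1 - 5.19*e2 + 2.65*e3


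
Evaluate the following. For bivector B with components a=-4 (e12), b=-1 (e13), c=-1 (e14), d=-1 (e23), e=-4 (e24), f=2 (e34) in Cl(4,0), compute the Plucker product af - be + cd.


Plucker relation: af - be + cd
a*f = (-4)*2 = -8
b*e = (-1)*(-4) = 4
c*d = (-1)*(-1) = 1
af - be + cd = -8 - 4 + 1
= -11


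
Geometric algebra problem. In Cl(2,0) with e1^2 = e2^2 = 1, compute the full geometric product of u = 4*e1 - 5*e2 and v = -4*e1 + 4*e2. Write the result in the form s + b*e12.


Expand: (4*e1 - 5*e2)(-4*e1 + 4*e2)
= 4*(-4)*e1e1 + 4*4*e1e2 + (-5)*(-4)*e2e1 + (-5)*4*e2e2
Using e1^2 = e2^2 = 1, e2e1 = -e1e2:
Scalar part s = 4*(-4) + (-5)*4 = -16 + (-20) = -36
Bivector part b = 4*4 - (-5)*(-4) = 16 - 20 = -4
uv = -36 - 4*e12


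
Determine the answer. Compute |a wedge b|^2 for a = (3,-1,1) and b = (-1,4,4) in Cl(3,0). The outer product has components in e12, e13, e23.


a wedge b = (a1*b2 - a2*b1)*e12 + (a1*b3 - a3*b1)*e13 + (a2*b3 - a3*b2)*e23
e12 coeff: 3*4 - (-1)*(-1) = 12 - 1 = 11
e13 coeff: 3*4 - 1*(-1) = 12 - (-1) = 13
e23 coeff: (-1)*4 - 1*4 = -4 - 4 = -8
|a wedge b|^2 = 11^2 + 13^2 + (-8)^2
= 121 + 169 + 64
= 354


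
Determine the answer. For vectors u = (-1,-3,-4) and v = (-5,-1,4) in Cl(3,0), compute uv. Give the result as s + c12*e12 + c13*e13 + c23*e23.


In Cl(3,0): e_i^2 = 1, e_ie_j = -e_je_i for i != j.
Scalar part = u . v = (-1)*(-5) + (-3)*(-1) + (-4)*4
= 5 + 3 + (-16) = -8
e12 coeff = (-1)*(-1) - (-3)*(-5) = 1 - 15 = -14
e13 coeff = (-1)*4 - (-4)*(-5) = -4 - 20 = -24
e23 coeff = (-3)*4 - (-4)*(-1) = -12 - 4 = -16
uv = -8 - 14*e12 - 24*e13 - 16*e23


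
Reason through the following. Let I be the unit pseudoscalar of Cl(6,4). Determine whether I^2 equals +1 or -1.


The pseudoscalar I = e1...e_n (product of all n generators) of Cl(p,q) satisfies I^2 = (-1)^(q + n(n-1)/2).
p = 6, q = 4, n = p + q = 10
n(n-1)/2 = 10 * 9 / 2 = 45
Exponent = q + n(n-1)/2 = 4 + 45 = 49
I^2 = (-1)^49 = -1


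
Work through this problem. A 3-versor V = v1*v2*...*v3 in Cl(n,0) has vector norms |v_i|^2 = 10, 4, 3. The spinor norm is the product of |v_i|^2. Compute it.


Spinor norm N(V) = |v1|^2 * |v2|^2 * ... * |v3|^2
= 10 * 4 * 3
Running product: 10, 40, 120
N(V) = 120


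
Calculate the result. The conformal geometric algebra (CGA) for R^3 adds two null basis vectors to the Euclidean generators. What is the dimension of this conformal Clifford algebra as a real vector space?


The conformal model of R^3 uses Cl(4,1): the 3 Euclidean generators plus two extra orthogonal generators e+ (e+^2 = +1) and e- (e-^2 = -1), from which the null vectors e0, einf are built.
Number of generators m = 3 + 2 = 5.
dim Cl(p,q) = 2^m = 2^5 = 32


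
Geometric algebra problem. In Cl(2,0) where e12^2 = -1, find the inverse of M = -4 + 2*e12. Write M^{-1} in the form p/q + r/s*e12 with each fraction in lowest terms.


M = -4 + 2*e12, where e12^2 = -1.
Since M commutes with its reverse ~M = a - b*e12, M * ~M = a^2 - b^2*e12^2 = a^2 + b^2.
So M^{-1} = ~M / (a^2 + b^2) = (a - b*e12)/(a^2 + b^2).
a^2 + b^2 = 16 + 4 = 20
Scalar part = -4/20 = -1/5
Bivector coeff = -2/20 = -1/10
M^{-1} = -1/5 - 1/10*e12


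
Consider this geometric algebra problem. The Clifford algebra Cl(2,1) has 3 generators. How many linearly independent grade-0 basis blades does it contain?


Number of grade-k basis blades in Cl(p,q) with n = p + q is C(n, k).
n = 2 + 1 = 3
C(3, 0) = 3! / (0! * 3!)
= 6 / (1 * 6)
= 1


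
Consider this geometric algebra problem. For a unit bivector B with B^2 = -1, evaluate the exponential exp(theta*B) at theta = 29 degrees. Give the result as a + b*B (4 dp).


For a unit bivector B with B^2 = -1, the exponential series gives
e^(theta*B) = cos(theta) + sin(theta)*B (the GA analogue of Euler's formula).
theta = 29 degrees = 0.506145 rad
cos(29 deg) = 0.8746
sin(29 deg) = 0.4848
exp(theta*B) = 0.8746 + 0.4848*B


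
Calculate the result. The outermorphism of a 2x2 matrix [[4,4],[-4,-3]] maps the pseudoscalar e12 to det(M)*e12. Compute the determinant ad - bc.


The outermorphism of a linear map f sends e1^e2 to f(e1)^f(e2).
f(e1) = 4*e1 - 4*e2
f(e2) = 4*e1 - 3*e2
f(e1) ^ f(e2) = (4*e1 - 4*e2) ^ (4*e1 - 3*e2)
= 4*(-3)*e12 + (-4)*4*e21
= (-12 - (-16))*e12
= 4*e12
Coefficient = 4


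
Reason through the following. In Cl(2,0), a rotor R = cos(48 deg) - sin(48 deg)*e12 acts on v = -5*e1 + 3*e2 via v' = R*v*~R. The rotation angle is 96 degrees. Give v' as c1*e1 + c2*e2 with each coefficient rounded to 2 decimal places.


Rotor R = cos(48deg) - sin(48deg)*e12
Rotation angle theta = 2 * 48 = 96 degrees
v' = R*v*~R rotates v by theta.
cos(96deg) = -0.1045, sin(96deg) = 0.9945
v'_1 = -5*cos(96deg) - 3*sin(96deg)
= -5*(-0.1045) - 3*0.9945
= -2.46
v'_2 = -5*sin(96deg) + 3*cos(96deg)
= -5*0.9945 + 3*(-0.1045)
= -5.29
v' = -2.46*e1 - 5.29*e2


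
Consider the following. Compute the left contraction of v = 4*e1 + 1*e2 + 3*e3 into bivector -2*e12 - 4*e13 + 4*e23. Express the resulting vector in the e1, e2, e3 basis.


Left contraction v _| B = <vB>_1 (grade-1 part of the geometric product vB).
Using e1_|e12 = e2, e2_|e12 = -e1, e1_|e13 = e3, e3_|e13 = -e1, e2_|e23 = e3, e3_|e23 = -e2:
e1 coeff: -v2*b12 - v3*b13 = -(1)*(-2) - (3)*(-4) = 14
e2 coeff: v1*b12 - v3*b23 = (4)*(-2) - (3)*(4) = -20
e3 coeff: v1*b13 + v2*b23 = (4)*(-4) + (1)*(4) = -12
v _| B = 14*e1 - 20*e2 - 12*e3


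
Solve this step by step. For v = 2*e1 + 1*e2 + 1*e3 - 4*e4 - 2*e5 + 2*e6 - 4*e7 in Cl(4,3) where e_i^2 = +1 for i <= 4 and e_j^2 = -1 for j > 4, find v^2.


v^2 = sum of c_i^2 * e_i^2
Positive signature terms (e_i^2 = +1): 2^2 + 1^2 + 1^2 + (-4)^2 = 22
Negative signature terms (e_j^2 = -1): (-2)^2 + 2^2 + (-4)^2 = 24
v^2 = 22 - 24 = -2


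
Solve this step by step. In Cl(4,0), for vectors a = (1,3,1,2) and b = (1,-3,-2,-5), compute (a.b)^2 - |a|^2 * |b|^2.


a . b = 1*1 + 3*(-3) + 1*(-2) + 2*(-5)
= 1 + (-9) + (-2) + (-10) = -20
|a|^2 = 1^2 + 3^2 + 1^2 + 2^2 = 15
|b|^2 = 1^2 + (-3)^2 + (-2)^2 + (-5)^2 = 39
(a.b)^2 = (-20)^2 = 400
|a|^2 * |b|^2 = 15 * 39 = 585
Result = 400 - 585 = -185


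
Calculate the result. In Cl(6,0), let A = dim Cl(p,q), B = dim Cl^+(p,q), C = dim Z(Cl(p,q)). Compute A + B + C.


n = 6 + 0 = 6
Total dim = 2^6 = 64
Even subalgebra dim = 2^5 = 32
n is even, so center dim = 1
Sum = 64 + 32 + 1 = 97


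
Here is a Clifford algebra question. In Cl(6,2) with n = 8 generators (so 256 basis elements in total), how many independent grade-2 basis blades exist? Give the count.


Number of grade-k basis blades in Cl(p,q) with n = p + q is C(n, k).
n = 6 + 2 = 8
C(8, 2) = 8! / (2! * 6!)
= 40320 / (2 * 720)
= 28


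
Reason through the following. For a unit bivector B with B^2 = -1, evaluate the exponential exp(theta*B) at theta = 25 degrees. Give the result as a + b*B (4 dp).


For a unit bivector B with B^2 = -1, the exponential series gives
e^(theta*B) = cos(theta) + sin(theta)*B (the GA analogue of Euler's formula).
theta = 25 degrees = 0.436332 rad
cos(25 deg) = 0.9063
sin(25 deg) = 0.4226
exp(theta*B) = 0.9063 + 0.4226*B


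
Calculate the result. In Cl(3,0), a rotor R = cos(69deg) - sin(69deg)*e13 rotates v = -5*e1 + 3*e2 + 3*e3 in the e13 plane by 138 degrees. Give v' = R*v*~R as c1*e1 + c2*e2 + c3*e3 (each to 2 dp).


Rotor R = cos(69deg) - sin(69deg)*e13
Rotation angle theta = 2 * 69 = 138 degrees in the e13 plane (e1 -> e3).
The component perpendicular to the plane (e2) is invariant: v'_2 = v2 = 3.00
cos(138deg) = -0.7431, sin(138deg) = 0.6691
v'_1 = v1*cos(theta) - v3*sin(theta) = -5*(-0.7431) - 3*0.6691 = 1.71
v'_3 = v1*sin(theta) + v3*cos(theta) = -5*0.6691 + 3*(-0.7431) = -5.58
v' = 1.71*e1 + 3.00*e2 - 5.58*e3


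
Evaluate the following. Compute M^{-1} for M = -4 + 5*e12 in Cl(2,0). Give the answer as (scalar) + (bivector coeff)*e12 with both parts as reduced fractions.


M = -4 + 5*e12, where e12^2 = -1.
Since M commutes with its reverse ~M = a - b*e12, M * ~M = a^2 - b^2*e12^2 = a^2 + b^2.
So M^{-1} = ~M / (a^2 + b^2) = (a - b*e12)/(a^2 + b^2).
a^2 + b^2 = 16 + 25 = 41
Scalar part = -4/41 = -4/41
Bivector coeff = -5/41 = -5/41
M^{-1} = -4/41 - 5/41*e12


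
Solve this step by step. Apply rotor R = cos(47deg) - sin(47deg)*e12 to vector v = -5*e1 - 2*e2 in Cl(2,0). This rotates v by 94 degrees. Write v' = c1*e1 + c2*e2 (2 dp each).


Rotor R = cos(47deg) - sin(47deg)*e12
Rotation angle theta = 2 * 47 = 94 degrees
v' = R*v*~R rotates v by theta.
cos(94deg) = -0.0698, sin(94deg) = 0.9976
v'_1 = -5*cos(94deg) - (-2)*sin(94deg)
= -5*(-0.0698) - (-2)*0.9976
= 2.34
v'_2 = -5*sin(94deg) + (-2)*cos(94deg)
= -5*0.9976 + (-2)*(-0.0698)
= -4.85
v' = 2.34*e1 - 4.85*e2


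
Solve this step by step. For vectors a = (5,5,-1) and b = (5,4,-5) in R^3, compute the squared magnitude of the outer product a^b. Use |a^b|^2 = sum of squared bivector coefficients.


a wedge b = (a1*b2 - a2*b1)*e12 + (a1*b3 - a3*b1)*e13 + (a2*b3 - a3*b2)*e23
e12 coeff: 5*4 - 5*5 = 20 - 25 = -5
e13 coeff: 5*(-5) - (-1)*5 = -25 - (-5) = -20
e23 coeff: 5*(-5) - (-1)*4 = -25 - (-4) = -21
|a wedge b|^2 = (-5)^2 + (-20)^2 + (-21)^2
= 25 + 400 + 441
= 866


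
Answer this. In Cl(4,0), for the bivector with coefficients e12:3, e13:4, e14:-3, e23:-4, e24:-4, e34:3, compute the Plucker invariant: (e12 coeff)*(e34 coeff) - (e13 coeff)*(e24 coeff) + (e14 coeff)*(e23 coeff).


Plucker relation: af - be + cd
a*f = 3*3 = 9
b*e = 4*(-4) = -16
c*d = (-3)*(-4) = 12
af - be + cd = 9 - (-16) + 12
= 37


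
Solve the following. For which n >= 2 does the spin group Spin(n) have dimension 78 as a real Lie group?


dim Spin(n) = dim so(n) = n(n-1)/2.
Solve n(n-1)/2 = 78, i.e. n^2 - n - 156 = 0.
Discriminant = 1 + 8*78 = 625
n = (1 + sqrt(625))/2 = (1 + 25)/2 = 13


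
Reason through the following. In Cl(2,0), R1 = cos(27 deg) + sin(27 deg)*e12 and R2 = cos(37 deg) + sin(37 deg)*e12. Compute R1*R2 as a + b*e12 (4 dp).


Same-plane rotors commute and their half-angles add:
R1*R2 = cos(a1 + a2) + sin(a1 + a2)*e12.
a1 + a2 = 27 + 37 = 64 deg
cos(64 deg) = 0.4384
sin(64 deg) = 0.8988
R1*R2 = 0.4384 + 0.8988*e12


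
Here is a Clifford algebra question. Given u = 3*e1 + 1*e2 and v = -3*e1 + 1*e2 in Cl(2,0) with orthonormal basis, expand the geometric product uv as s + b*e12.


Expand: (3*e1 + 1*e2)(-3*e1 + 1*e2)
= 3*(-3)*e1e1 + 3*1*e1e2 + 1*(-3)*e2e1 + 1*1*e2e2
Using e1^2 = e2^2 = 1, e2e1 = -e1e2:
Scalar part s = 3*(-3) + 1*1 = -9 + 1 = -8
Bivector part b = 3*1 - 1*(-3) = 3 - (-3) = 6
uv = -8 + 6*e12


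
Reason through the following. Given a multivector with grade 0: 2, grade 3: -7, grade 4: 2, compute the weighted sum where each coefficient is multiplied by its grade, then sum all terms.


Grade-weighted sum = sum of grade_k * coefficient_k
0*2 = 0
3*(-7) = -21
4*2 = 8
Total = 0 + (-21) + 8 = -13


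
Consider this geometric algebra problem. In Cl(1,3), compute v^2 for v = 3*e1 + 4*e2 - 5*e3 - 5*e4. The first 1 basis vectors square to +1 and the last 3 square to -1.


v^2 = sum of c_i^2 * e_i^2
Positive signature terms (e_i^2 = +1): 3^2 = 9
Negative signature terms (e_j^2 = -1): 4^2 + (-5)^2 + (-5)^2 = 66
v^2 = 9 - 66 = -57


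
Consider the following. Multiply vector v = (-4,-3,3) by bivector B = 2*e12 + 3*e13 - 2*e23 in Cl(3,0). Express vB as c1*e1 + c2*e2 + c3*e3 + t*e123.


vB has grade-1 (vector) and grade-3 (trivector) parts: vB = (v _| B) + (v ^ B).
Vector part <vB>_1:
  e1: -v2*b12 - v3*b13 = -(-3)*(2) - (3)*(3) = -3
  e2: v1*b12 - v3*b23 = (-4)*(2) - (3)*(-2) = -2
  e3: v1*b13 + v2*b23 = (-4)*(3) + (-3)*(-2) = -6
Trivector part <vB>_3:
  e123: v1*b23 - v2*b13 + v3*b12 = (-4)*(-2) - (-3)*(3) + (3)*(2) = 23
vB = -3*e1 - 2*e2 - 6*e3 + 23*e123


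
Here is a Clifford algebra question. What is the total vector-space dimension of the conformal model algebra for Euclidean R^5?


The conformal model of R^5 uses Cl(6,1): the 5 Euclidean generators plus two extra orthogonal generators e+ (e+^2 = +1) and e- (e-^2 = -1), from which the null vectors e0, einf are built.
Number of generators m = 5 + 2 = 7.
dim Cl(p,q) = 2^m = 2^7 = 128


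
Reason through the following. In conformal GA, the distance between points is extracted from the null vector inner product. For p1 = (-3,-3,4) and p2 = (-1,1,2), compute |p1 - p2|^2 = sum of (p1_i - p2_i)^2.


p1 - p2 = (-2, -4, 2)
|p1 - p2|^2 = (-2)^2 + (-4)^2 + 2^2
= 4 + 16 + 4
= 24


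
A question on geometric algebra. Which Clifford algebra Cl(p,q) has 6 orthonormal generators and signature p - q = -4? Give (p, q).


We need p + q = 6 and p - q = -4.
Adding: 2p = 6 + (-4) = 2, so p = 1.
Then q = 6 - 1 = 5.
(p, q) = (1, 5)


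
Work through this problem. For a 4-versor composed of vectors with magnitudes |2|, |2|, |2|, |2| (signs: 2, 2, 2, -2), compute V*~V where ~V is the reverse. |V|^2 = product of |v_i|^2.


Each vector v_i has |v_i|^2 = s_i^2
Squared scales: 2^2 = 4, 2^2 = 4, 2^2 = 4, (-2)^2 = 4
|V|^2 = 4 * 4 * 4 * 4
= 256


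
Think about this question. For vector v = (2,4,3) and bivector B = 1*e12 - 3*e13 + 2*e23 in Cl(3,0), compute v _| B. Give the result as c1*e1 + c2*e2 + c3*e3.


Left contraction v _| B = <vB>_1 (grade-1 part of the geometric product vB).
Using e1_|e12 = e2, e2_|e12 = -e1, e1_|e13 = e3, e3_|e13 = -e1, e2_|e23 = e3, e3_|e23 = -e2:
e1 coeff: -v2*b12 - v3*b13 = -(4)*(1) - (3)*(-3) = 5
e2 coeff: v1*b12 - v3*b23 = (2)*(1) - (3)*(2) = -4
e3 coeff: v1*b13 + v2*b23 = (2)*(-3) + (4)*(2) = 2
v _| B = 5*e1 - 4*e2 + 2*e3


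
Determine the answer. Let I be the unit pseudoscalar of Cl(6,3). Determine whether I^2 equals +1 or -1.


The pseudoscalar I = e1...e_n (product of all n generators) of Cl(p,q) satisfies I^2 = (-1)^(q + n(n-1)/2).
p = 6, q = 3, n = p + q = 9
n(n-1)/2 = 9 * 8 / 2 = 36
Exponent = q + n(n-1)/2 = 3 + 36 = 39
I^2 = (-1)^39 = -1


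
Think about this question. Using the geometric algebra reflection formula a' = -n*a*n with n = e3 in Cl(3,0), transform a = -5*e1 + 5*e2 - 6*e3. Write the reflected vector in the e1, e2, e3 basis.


Reflection formula: a' = -n*a*n, with n = e3 (unit vector, n^2 = 1).
For reflection through hyperplane perp to e3:
The component along e3 flips sign, others stay.
a = (-5, 5, -6)
a' = (-5, 5, 6)
a' = -5*e1 + 5*e2 + 6*e3


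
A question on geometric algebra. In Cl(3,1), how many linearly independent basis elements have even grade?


Even subalgebra dimension = 2^(n-1)
n = 3 + 1 = 4
2^(4 - 1) = 2^3 = 8
Verification: sum of C(4,k) for even k = 1 + 6 + 1 = 8
Result = 8


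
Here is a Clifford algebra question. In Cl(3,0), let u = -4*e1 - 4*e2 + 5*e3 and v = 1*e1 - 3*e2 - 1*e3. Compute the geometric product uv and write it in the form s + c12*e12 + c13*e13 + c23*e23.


In Cl(3,0): e_i^2 = 1, e_ie_j = -e_je_i for i != j.
Scalar part = u . v = (-4)*1 + (-4)*(-3) + 5*(-1)
= -4 + 12 + (-5) = 3
e12 coeff = (-4)*(-3) - (-4)*1 = 12 - (-4) = 16
e13 coeff = (-4)*(-1) - 5*1 = 4 - 5 = -1
e23 coeff = (-4)*(-1) - 5*(-3) = 4 - (-15) = 19
uv = 3 + 16*e12 - 1*e13 + 19*e23


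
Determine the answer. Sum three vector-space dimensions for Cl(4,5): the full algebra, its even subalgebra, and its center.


n = 4 + 5 = 9
Total dim = 2^9 = 512
Even subalgebra dim = 2^8 = 256
n is odd, so center dim = 2
Sum = 512 + 256 + 2 = 770


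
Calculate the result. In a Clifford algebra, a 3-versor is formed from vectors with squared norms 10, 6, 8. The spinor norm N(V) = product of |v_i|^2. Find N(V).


Spinor norm N(V) = |v1|^2 * |v2|^2 * ... * |v3|^2
= 10 * 6 * 8
Running product: 10, 60, 480
N(V) = 480


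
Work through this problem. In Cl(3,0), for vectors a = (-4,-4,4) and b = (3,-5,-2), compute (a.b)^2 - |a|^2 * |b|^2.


a . b = (-4)*3 + (-4)*(-5) + 4*(-2)
= -12 + 20 + (-8) = 0
|a|^2 = (-4)^2 + (-4)^2 + 4^2 = 48
|b|^2 = 3^2 + (-5)^2 + (-2)^2 = 38
(a.b)^2 = 0^2 = 0
|a|^2 * |b|^2 = 48 * 38 = 1824
Result = 0 - 1824 = -1824


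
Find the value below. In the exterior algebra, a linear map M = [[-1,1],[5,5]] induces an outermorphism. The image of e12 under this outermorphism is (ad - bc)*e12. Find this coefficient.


The outermorphism of a linear map f sends e1^e2 to f(e1)^f(e2).
f(e1) = -1*e1 + 5*e2
f(e2) = 1*e1 + 5*e2
f(e1) ^ f(e2) = (-1*e1 + 5*e2) ^ (1*e1 + 5*e2)
= (-1)*5*e12 + 5*1*e21
= (-5 - 5)*e12
= -10*e12
Coefficient = -10


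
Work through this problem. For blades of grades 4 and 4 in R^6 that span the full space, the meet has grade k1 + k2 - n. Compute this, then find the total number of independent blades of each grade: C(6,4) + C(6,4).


Meet grade = grade(A) + grade(B) - n
= 4 + 4 - 6 = 2
C(6,4) = 15
C(6,4) = 15
dim_A + dim_B = 15 + 15 = 30


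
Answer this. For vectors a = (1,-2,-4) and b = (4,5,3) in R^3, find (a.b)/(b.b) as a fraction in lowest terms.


Projection coefficient = (a . b) / (b . b)
a . b = 1*4 + (-2)*5 + (-4)*3
= 4 + (-10) + (-12) = -18
b . b = 4^2 + 5^2 + 3^2
= 16 + 25 + 9 = 50
Coefficient = -18/50
In lowest terms: -9/25


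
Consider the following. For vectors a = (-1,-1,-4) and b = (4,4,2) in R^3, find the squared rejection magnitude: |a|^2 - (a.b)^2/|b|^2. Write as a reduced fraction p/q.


|a|^2 = (-1)^2 + (-1)^2 + (-4)^2 = 18
|b|^2 = 4^2 + 4^2 + 2^2 = 36
a . b = (-1)*4 + (-1)*4 + (-4)*2 = -16
(a.b)^2 = (-16)^2 = 256
|rej|^2 = 18 - 256/36
= (648 - 256)/36
= 392/36
In lowest terms: 98/9


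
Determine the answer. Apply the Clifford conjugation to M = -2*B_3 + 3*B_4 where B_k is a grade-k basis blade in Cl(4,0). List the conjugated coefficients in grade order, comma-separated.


Clifford conjugate sign for grade k: (-1)^(k(k+1)/2)
Grade 3: (-1)^(3*4/2) = (-1)^6 = 1, coeff -2 -> -2
Grade 4: (-1)^(4*5/2) = (-1)^10 = 1, coeff 3 -> 3
Conjugated coefficients: -2, 3


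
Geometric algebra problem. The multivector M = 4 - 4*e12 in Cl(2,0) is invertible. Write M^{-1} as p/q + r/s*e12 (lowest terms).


M = 4 - 4*e12, where e12^2 = -1.
Since M commutes with its reverse ~M = a - b*e12, M * ~M = a^2 - b^2*e12^2 = a^2 + b^2.
So M^{-1} = ~M / (a^2 + b^2) = (a - b*e12)/(a^2 + b^2).
a^2 + b^2 = 16 + 16 = 32
Scalar part = 4/32 = 1/8
Bivector coeff = 4/32 = 1/8
M^{-1} = 1/8 + 1/8*e12


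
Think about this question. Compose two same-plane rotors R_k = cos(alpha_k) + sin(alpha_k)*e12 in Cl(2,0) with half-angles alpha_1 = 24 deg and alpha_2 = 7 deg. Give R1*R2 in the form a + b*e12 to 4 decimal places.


Same-plane rotors commute and their half-angles add:
R1*R2 = cos(a1 + a2) + sin(a1 + a2)*e12.
a1 + a2 = 24 + 7 = 31 deg
cos(31 deg) = 0.8572
sin(31 deg) = 0.5150
R1*R2 = 0.8572 + 0.5150*e12


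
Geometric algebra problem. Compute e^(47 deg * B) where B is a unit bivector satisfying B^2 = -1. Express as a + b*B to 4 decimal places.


For a unit bivector B with B^2 = -1, the exponential series gives
e^(theta*B) = cos(theta) + sin(theta)*B (the GA analogue of Euler's formula).
theta = 47 degrees = 0.820305 rad
cos(47 deg) = 0.6820
sin(47 deg) = 0.7314
exp(theta*B) = 0.6820 + 0.7314*B


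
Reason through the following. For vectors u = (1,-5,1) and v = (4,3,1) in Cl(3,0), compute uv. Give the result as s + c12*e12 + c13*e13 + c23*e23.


In Cl(3,0): e_i^2 = 1, e_ie_j = -e_je_i for i != j.
Scalar part = u . v = 1*4 + (-5)*3 + 1*1
= 4 + (-15) + 1 = -10
e12 coeff = 1*3 - (-5)*4 = 3 - (-20) = 23
e13 coeff = 1*1 - 1*4 = 1 - 4 = -3
e23 coeff = (-5)*1 - 1*3 = -5 - 3 = -8
uv = -10 + 23*e12 - 3*e13 - 8*e23


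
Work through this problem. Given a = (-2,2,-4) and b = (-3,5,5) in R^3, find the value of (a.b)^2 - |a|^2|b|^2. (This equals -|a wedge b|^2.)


a . b = (-2)*(-3) + 2*5 + (-4)*5
= 6 + 10 + (-20) = -4
|a|^2 = (-2)^2 + 2^2 + (-4)^2 = 24
|b|^2 = (-3)^2 + 5^2 + 5^2 = 59
(a.b)^2 = (-4)^2 = 16
|a|^2 * |b|^2 = 24 * 59 = 1416
Result = 16 - 1416 = -1400


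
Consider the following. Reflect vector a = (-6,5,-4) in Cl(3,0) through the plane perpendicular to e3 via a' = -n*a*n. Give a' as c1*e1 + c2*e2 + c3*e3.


Reflection formula: a' = -n*a*n, with n = e3 (unit vector, n^2 = 1).
For reflection through hyperplane perp to e3:
The component along e3 flips sign, others stay.
a = (-6, 5, -4)
a' = (-6, 5, 4)
a' = -6*e1 + 5*e2 + 4*e3


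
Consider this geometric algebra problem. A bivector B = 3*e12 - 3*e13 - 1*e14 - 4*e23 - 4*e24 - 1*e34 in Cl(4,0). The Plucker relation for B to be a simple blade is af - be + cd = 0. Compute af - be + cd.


Plucker relation: af - be + cd
a*f = 3*(-1) = -3
b*e = (-3)*(-4) = 12
c*d = (-1)*(-4) = 4
af - be + cd = -3 - 12 + 4
= -11


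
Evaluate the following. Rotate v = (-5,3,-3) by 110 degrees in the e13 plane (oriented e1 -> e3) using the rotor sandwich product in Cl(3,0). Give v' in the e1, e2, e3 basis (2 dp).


Rotor R = cos(55deg) - sin(55deg)*e13
Rotation angle theta = 2 * 55 = 110 degrees in the e13 plane (e1 -> e3).
The component perpendicular to the plane (e2) is invariant: v'_2 = v2 = 3.00
cos(110deg) = -0.3420, sin(110deg) = 0.9397
v'_1 = v1*cos(theta) - v3*sin(theta) = -5*(-0.3420) - (-3)*0.9397 = 4.53
v'_3 = v1*sin(theta) + v3*cos(theta) = -5*0.9397 + (-3)*(-0.3420) = -3.67
v' = 4.53*e1 + 3.00*e2 - 3.67*e3


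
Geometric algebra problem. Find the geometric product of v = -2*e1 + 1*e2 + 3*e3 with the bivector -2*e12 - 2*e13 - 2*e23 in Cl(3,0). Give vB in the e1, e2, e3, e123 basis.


vB has grade-1 (vector) and grade-3 (trivector) parts: vB = (v _| B) + (v ^ B).
Vector part <vB>_1:
  e1: -v2*b12 - v3*b13 = -(1)*(-2) - (3)*(-2) = 8
  e2: v1*b12 - v3*b23 = (-2)*(-2) - (3)*(-2) = 10
  e3: v1*b13 + v2*b23 = (-2)*(-2) + (1)*(-2) = 2
Trivector part <vB>_3:
  e123: v1*b23 - v2*b13 + v3*b12 = (-2)*(-2) - (1)*(-2) + (3)*(-2) = 0
vB = 8*e1 + 10*e2 + 2*e3 + 0*e123


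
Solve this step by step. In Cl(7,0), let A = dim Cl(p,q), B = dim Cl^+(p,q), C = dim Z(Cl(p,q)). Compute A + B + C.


n = 7 + 0 = 7
Total dim = 2^7 = 128
Even subalgebra dim = 2^6 = 64
n is odd, so center dim = 2
Sum = 128 + 64 + 2 = 194


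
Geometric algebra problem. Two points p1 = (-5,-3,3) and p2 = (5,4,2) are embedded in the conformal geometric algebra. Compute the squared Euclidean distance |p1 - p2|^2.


p1 - p2 = (-10, -7, 1)
|p1 - p2|^2 = (-10)^2 + (-7)^2 + 1^2
= 100 + 49 + 1
= 150


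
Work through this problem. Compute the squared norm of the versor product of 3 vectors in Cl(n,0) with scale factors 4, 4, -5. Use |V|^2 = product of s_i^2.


Each vector v_i has |v_i|^2 = s_i^2
Squared scales: 4^2 = 16, 4^2 = 16, (-5)^2 = 25
|V|^2 = 16 * 16 * 25
= 6400


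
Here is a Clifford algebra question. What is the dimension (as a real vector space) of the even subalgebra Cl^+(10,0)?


Even subalgebra dimension = 2^(n-1)
n = 10 + 0 = 10
2^(10 - 1) = 2^9 = 512
Verification: sum of C(10,k) for even k = 1 + 45 + 210 + 210 + 45 + 1 = 512
Result = 512


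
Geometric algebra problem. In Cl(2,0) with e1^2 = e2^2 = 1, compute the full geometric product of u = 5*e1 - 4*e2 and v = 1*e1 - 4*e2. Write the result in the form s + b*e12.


Expand: (5*e1 - 4*e2)(1*e1 - 4*e2)
= 5*1*e1e1 + 5*(-4)*e1e2 + (-4)*1*e2e1 + (-4)*(-4)*e2e2
Using e1^2 = e2^2 = 1, e2e1 = -e1e2:
Scalar part s = 5*1 + (-4)*(-4) = 5 + 16 = 21
Bivector part b = 5*(-4) - (-4)*1 = -20 - (-4) = -16
uv = 21 - 16*e12


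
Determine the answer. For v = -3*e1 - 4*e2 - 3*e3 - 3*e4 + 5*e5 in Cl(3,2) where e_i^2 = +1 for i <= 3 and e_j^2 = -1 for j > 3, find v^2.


v^2 = sum of c_i^2 * e_i^2
Positive signature terms (e_i^2 = +1): (-3)^2 + (-4)^2 + (-3)^2 = 34
Negative signature terms (e_j^2 = -1): (-3)^2 + 5^2 = 34
v^2 = 34 - 34 = 0


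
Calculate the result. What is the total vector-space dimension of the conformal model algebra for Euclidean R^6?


The conformal model of R^6 uses Cl(7,1): the 6 Euclidean generators plus two extra orthogonal generators e+ (e+^2 = +1) and e- (e-^2 = -1), from which the null vectors e0, einf are built.
Number of generators m = 6 + 2 = 8.
dim Cl(p,q) = 2^m = 2^8 = 256


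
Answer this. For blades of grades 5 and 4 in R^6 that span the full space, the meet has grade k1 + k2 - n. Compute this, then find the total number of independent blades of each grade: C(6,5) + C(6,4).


Meet grade = grade(A) + grade(B) - n
= 5 + 4 - 6 = 3
C(6,5) = 6
C(6,4) = 15
dim_A + dim_B = 6 + 15 = 21


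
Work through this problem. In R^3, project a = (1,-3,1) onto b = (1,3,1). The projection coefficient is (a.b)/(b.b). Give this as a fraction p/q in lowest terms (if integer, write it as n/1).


Projection coefficient = (a . b) / (b . b)
a . b = 1*1 + (-3)*3 + 1*1
= 1 + (-9) + 1 = -7
b . b = 1^2 + 3^2 + 1^2
= 1 + 9 + 1 = 11
Coefficient = -7/11
In lowest terms: -7/11


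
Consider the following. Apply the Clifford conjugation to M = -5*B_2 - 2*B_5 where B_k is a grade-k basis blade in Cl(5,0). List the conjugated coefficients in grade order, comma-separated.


Clifford conjugate sign for grade k: (-1)^(k(k+1)/2)
Grade 2: (-1)^(2*3/2) = (-1)^3 = -1, coeff -5 -> 5
Grade 5: (-1)^(5*6/2) = (-1)^15 = -1, coeff -2 -> 2
Conjugated coefficients: 5, 2


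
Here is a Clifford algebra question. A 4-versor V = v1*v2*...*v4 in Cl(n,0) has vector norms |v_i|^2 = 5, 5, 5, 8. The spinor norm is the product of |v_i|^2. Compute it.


Spinor norm N(V) = |v1|^2 * |v2|^2 * ... * |v4|^2
= 5 * 5 * 5 * 8
Running product: 5, 25, 125, 1000
N(V) = 1000


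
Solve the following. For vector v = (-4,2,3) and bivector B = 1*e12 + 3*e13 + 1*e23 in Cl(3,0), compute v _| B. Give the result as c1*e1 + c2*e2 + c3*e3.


Left contraction v _| B = <vB>_1 (grade-1 part of the geometric product vB).
Using e1_|e12 = e2, e2_|e12 = -e1, e1_|e13 = e3, e3_|e13 = -e1, e2_|e23 = e3, e3_|e23 = -e2:
e1 coeff: -v2*b12 - v3*b13 = -(2)*(1) - (3)*(3) = -11
e2 coeff: v1*b12 - v3*b23 = (-4)*(1) - (3)*(1) = -7
e3 coeff: v1*b13 + v2*b23 = (-4)*(3) + (2)*(1) = -10
v _| B = -11*e1 - 7*e2 - 10*e3


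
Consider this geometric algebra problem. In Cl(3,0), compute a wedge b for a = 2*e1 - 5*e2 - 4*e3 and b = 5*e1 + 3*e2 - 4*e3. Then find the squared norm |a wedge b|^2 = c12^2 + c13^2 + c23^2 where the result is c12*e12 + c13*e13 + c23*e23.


a wedge b = (a1*b2 - a2*b1)*e12 + (a1*b3 - a3*b1)*e13 + (a2*b3 - a3*b2)*e23
e12 coeff: 2*3 - (-5)*5 = 6 - (-25) = 31
e13 coeff: 2*(-4) - (-4)*5 = -8 - (-20) = 12
e23 coeff: (-5)*(-4) - (-4)*3 = 20 - (-12) = 32
|a wedge b|^2 = 31^2 + 12^2 + 32^2
= 961 + 144 + 1024
= 2129


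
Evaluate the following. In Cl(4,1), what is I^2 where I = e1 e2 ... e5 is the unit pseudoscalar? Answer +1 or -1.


The pseudoscalar I = e1...e_n (product of all n generators) of Cl(p,q) satisfies I^2 = (-1)^(q + n(n-1)/2).
p = 4, q = 1, n = p + q = 5
n(n-1)/2 = 5 * 4 / 2 = 10
Exponent = q + n(n-1)/2 = 1 + 10 = 11
I^2 = (-1)^11 = -1


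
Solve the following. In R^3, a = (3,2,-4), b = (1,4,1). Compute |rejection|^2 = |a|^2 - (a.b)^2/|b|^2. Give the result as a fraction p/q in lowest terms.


|a|^2 = 3^2 + 2^2 + (-4)^2 = 29
|b|^2 = 1^2 + 4^2 + 1^2 = 18
a . b = 3*1 + 2*4 + (-4)*1 = 7
(a.b)^2 = 7^2 = 49
|rej|^2 = 29 - 49/18
= (522 - 49)/18
= 473/18
In lowest terms: 473/18


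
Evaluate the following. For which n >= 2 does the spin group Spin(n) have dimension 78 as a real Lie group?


dim Spin(n) = dim so(n) = n(n-1)/2.
Solve n(n-1)/2 = 78, i.e. n^2 - n - 156 = 0.
Discriminant = 1 + 8*78 = 625
n = (1 + sqrt(625))/2 = (1 + 25)/2 = 13


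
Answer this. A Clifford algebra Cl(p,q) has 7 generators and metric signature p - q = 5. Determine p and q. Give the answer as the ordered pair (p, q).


We need p + q = 7 and p - q = 5.
Adding: 2p = 7 + 5 = 12, so p = 6.
Then q = 7 - 6 = 1.
(p, q) = (6, 1)


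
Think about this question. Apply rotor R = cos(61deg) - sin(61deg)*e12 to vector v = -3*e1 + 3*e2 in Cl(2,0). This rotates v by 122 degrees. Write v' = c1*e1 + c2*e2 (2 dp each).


Rotor R = cos(61deg) - sin(61deg)*e12
Rotation angle theta = 2 * 61 = 122 degrees
v' = R*v*~R rotates v by theta.
cos(122deg) = -0.5299, sin(122deg) = 0.8480
v'_1 = -3*cos(122deg) - 3*sin(122deg)
= -3*(-0.5299) - 3*0.8480
= -0.95
v'_2 = -3*sin(122deg) + 3*cos(122deg)
= -3*0.8480 + 3*(-0.5299)
= -4.13
v' = -0.95*e1 - 4.13*e2


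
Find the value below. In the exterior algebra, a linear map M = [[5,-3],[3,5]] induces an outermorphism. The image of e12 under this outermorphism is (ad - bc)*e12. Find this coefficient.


The outermorphism of a linear map f sends e1^e2 to f(e1)^f(e2).
f(e1) = 5*e1 + 3*e2
f(e2) = -3*e1 + 5*e2
f(e1) ^ f(e2) = (5*e1 + 3*e2) ^ (-3*e1 + 5*e2)
= 5*5*e12 + 3*(-3)*e21
= (25 - (-9))*e12
= 34*e12
Coefficient = 34


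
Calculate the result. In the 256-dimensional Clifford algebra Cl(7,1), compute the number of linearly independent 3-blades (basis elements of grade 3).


Number of grade-k basis blades in Cl(p,q) with n = p + q is C(n, k).
n = 7 + 1 = 8
C(8, 3) = 8! / (3! * 5!)
= 40320 / (6 * 120)
= 56


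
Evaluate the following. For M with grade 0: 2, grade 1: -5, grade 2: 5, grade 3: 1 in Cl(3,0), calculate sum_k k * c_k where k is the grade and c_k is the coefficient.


Grade-weighted sum = sum of grade_k * coefficient_k
0*2 = 0
1*(-5) = -5
2*5 = 10
3*1 = 3
Total = 0 + (-5) + 10 + 3 = 8


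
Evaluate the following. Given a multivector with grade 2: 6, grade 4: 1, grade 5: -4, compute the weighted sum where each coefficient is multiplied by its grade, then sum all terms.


Grade-weighted sum = sum of grade_k * coefficient_k
2*6 = 12
4*1 = 4
5*(-4) = -20
Total = 12 + 4 + (-20) = -4


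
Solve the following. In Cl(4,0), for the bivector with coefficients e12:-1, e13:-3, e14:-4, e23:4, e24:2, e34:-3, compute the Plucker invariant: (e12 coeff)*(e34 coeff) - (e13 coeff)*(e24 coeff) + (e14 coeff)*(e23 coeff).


Plucker relation: af - be + cd
a*f = (-1)*(-3) = 3
b*e = (-3)*2 = -6
c*d = (-4)*4 = -16
af - be + cd = 3 - (-6) + (-16)
= -7


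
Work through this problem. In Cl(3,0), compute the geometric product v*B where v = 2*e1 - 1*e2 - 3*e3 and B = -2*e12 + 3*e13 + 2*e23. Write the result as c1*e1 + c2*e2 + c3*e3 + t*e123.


vB has grade-1 (vector) and grade-3 (trivector) parts: vB = (v _| B) + (v ^ B).
Vector part <vB>_1:
  e1: -v2*b12 - v3*b13 = -(-1)*(-2) - (-3)*(3) = 7
  e2: v1*b12 - v3*b23 = (2)*(-2) - (-3)*(2) = 2
  e3: v1*b13 + v2*b23 = (2)*(3) + (-1)*(2) = 4
Trivector part <vB>_3:
  e123: v1*b23 - v2*b13 + v3*b12 = (2)*(2) - (-1)*(3) + (-3)*(-2) = 13
vB = 7*e1 + 2*e2 + 4*e3 + 13*e123
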